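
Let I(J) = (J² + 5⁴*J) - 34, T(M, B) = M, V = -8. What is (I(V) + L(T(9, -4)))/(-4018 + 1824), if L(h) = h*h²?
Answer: 4241/2194 ≈ 1.9330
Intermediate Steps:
I(J) = -34 + J² + 625*J (I(J) = (J² + 625*J) - 34 = -34 + J² + 625*J)
L(h) = h³
(I(V) + L(T(9, -4)))/(-4018 + 1824) = ((-34 + (-8)² + 625*(-8)) + 9³)/(-4018 + 1824) = ((-34 + 64 - 5000) + 729)/(-2194) = (-4970 + 729)*(-1/2194) = -4241*(-1/2194) = 4241/2194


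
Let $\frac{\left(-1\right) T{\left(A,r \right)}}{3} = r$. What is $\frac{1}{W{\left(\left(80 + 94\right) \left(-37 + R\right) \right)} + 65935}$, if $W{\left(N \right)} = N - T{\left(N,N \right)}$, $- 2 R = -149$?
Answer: $\frac{1}{92035} \approx 1.0865 \cdot 10^{-5}$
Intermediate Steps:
$R = \frac{149}{2}$ ($R = \left(- \frac{1}{2}\right) \left(-149\right) = \frac{149}{2} \approx 74.5$)
$T{\left(A,r \right)} = - 3 r$
$W{\left(N \right)} = 4 N$ ($W{\left(N \right)} = N - - 3 N = N + 3 N = 4 N$)
$\frac{1}{W{\left(\left(80 + 94\right) \left(-37 + R\right) \right)} + 65935} = \frac{1}{4 \left(80 + 94\right) \left(-37 + \frac{149}{2}\right) + 65935} = \frac{1}{4 \cdot 174 \cdot \frac{75}{2} + 65935} = \frac{1}{4 \cdot 6525 + 65935} = \frac{1}{26100 + 65935} = \frac{1}{92035}$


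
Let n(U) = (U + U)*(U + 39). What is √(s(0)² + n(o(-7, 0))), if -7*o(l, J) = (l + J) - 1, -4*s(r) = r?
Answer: 4*√281/7 ≈ 9.5789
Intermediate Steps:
s(r) = -r/4
o(l, J) = ⅐ - J/7 - l/7 (o(l, J) = -((l + J) - 1)/7 = -((J + l) - 1)/7 = -(-1 + J + l)/7 = ⅐ - J/7 - l/7)
n(U) = 2*U*(39 + U) (n(U) = (2*U)*(39 + U) = 2*U*(39 + U))
√(s(0)² + n(o(-7, 0))) = √((-¼*0)² + 2*(⅐ - ⅐*0 - ⅐*(-7))*(39 + (⅐ - ⅐*0 - ⅐*(-7)))) = √(0² + 2*(⅐ + 0 + 1)*(39 + (⅐ + 0 + 1))) = √(0 + 2*(8/7)*(39 + 8/7)) = √(0 + 2*(8/7)*(281/7)) = √(0 + 4496/49) = √(4496/49) = 4*√281/7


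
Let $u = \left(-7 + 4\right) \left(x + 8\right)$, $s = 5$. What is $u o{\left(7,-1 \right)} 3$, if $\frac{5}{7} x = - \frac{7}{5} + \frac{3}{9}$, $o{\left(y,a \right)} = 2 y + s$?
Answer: $- \frac{27816}{25} \approx -1112.6$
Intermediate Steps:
$o{\left(y,a \right)} = 5 + 2 y$ ($o{\left(y,a \right)} = 2 y + 5 = 5 + 2 y$)
$x = - \frac{112}{75}$ ($x = \frac{7 \left(- \frac{7}{5} + \frac{3}{9}\right)}{5} = \frac{7 \left(\left(-7\right) \frac{1}{5} + 3 \cdot \frac{1}{9}\right)}{5} = \frac{7 \left(- \frac{7}{5} + \frac{1}{3}\right)}{5} = \frac{7}{5} \left(- \frac{16}{15}\right) = - \frac{112}{75} \approx -1.4933$)
$u = - \frac{488}{25}$ ($u = \left(-7 + 4\right) \left(- \frac{112}{75} + 8\right) = \left(-3\right) \frac{488}{75} = - \frac{488}{25} \approx -19.52$)
$u o{\left(7,-1 \right)} 3 = - \frac{488 \left(5 + 2 \cdot 7\right)}{25} \cdot 3 = - \frac{488 \left(5 + 14\right)}{25} \cdot 3 = \left(- \frac{488}{25}\right) 19 \cdot 3 = \left(- \frac{9272}{25}\right) 3 = - \frac{27816}{25}$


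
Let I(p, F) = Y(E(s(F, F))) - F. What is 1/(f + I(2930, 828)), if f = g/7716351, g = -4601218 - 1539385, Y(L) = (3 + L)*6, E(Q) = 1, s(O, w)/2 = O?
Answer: -7716351/6210086807 ≈ -0.0012426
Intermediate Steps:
s(O, w) = 2*O
Y(L) = 18 + 6*L
g = -6140603
f = -6140603/7716351 ≈ -0.79579
I(p, F) = 24 - F (I(p, F) = (18 + 6*1) - F = (18 + 6) - F = 24 - F)
1/(f + I(2930, 828)) = 1/(-6140603/7716351 + (24 - 1*828)) = 1/(-6140603/7716351 + (24 - 828)) = 1/(-6140603/7716351 - 804) = 1/(-6210086807/7716351) = -7716351/6210086807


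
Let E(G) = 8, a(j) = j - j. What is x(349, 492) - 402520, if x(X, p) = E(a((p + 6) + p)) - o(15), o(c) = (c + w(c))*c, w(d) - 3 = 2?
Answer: -402812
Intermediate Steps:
a(j) = 0
w(d) = 5 (w(d) = 3 + 2 = 5)
o(c) = c*(5 + c) (o(c) = (c + 5)*c = (5 + c)*c = c*(5 + c))
x(X, p) = -292 (x(X, p) = 8 - 15*(5 + 15) = 8 - 15*20 = 8 - 1*300 = 8 - 300 = -292)
x(349, 492) - 402520 = -292 - 402520 = -402812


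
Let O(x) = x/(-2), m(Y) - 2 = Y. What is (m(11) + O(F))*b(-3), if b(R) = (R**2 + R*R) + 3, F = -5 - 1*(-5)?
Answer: 273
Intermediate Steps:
F = 0 (F = -5 + 5 = 0)
m(Y) = 2 + Y
O(x) = -x/2 (O(x) = x*(-1/2) = -x/2)
b(R) = 3 + 2*R**2 (b(R) = (R**2 + R**2) + 3 = 2*R**2 + 3 = 3 + 2*R**2)
(m(11) + O(F))*b(-3) = ((2 + 11) - 1/2*0)*(3 + 2*(-3)**2) = (13 + 0)*(3 + 2*9) = 13*(3 + 18) = 13*21 = 273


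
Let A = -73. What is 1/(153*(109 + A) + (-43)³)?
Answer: -1/73999 ≈ -1.3514e-5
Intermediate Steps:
1/(153*(109 + A) + (-43)³) = 1/(153*(109 - 73) + (-43)³) = 1/(153*36 - 79507) = 1/(5508 - 79507) = 1/(-73999) = -1/73999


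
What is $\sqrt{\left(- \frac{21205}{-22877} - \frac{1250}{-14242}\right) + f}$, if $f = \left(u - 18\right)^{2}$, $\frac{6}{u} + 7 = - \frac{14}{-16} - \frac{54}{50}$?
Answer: $\frac{\sqrt{19600921536211431244346926}}{234749155597} \approx 18.86$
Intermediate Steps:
$u = - \frac{1200}{1441}$ ($u = \frac{6}{-7 - \left(- \frac{7}{8} + \frac{27}{25}\right)} = \frac{6}{-7 - \frac{41}{200}} = \frac{6}{- \frac{1441}{200}} = 6 \left(- \frac{200}{1441}\right) = - \frac{1200}{1441} \approx -0.83276$)
$f = \frac{736471044}{2076481}$ ($f = \left(- \frac{1200}{1441} - 18\right)^{2} = \left(- \frac{27138}{1441}\right)^{2} = \frac{736471044}{2076481} \approx 354.67$)
$\sqrt{\left(- \frac{21205}{-22877} - \frac{1250}{-14242}\right) + f} = \sqrt{\left(- \frac{21205}{-22877} - \frac{1250}{-14242}\right) + \frac{736471044}{2076481}} = \sqrt{\left(\left(-21205\right) \left(- \frac{1}{22877}\right) - - \frac{625}{7121}\right) + \frac{736471044}{2076481}} = \sqrt{\left(\frac{21205}{22877} + \frac{625}{7121}\right) + \frac{736471044}{2076481}} = \sqrt{\frac{165298930}{162907117} + \frac{736471044}{2076481}} = \sqrt{\frac{120319614619485478}{338273533215277}} = \frac{\sqrt{19600921536211431244346926}}{234749155597}$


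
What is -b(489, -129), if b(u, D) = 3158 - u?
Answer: -2669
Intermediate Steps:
-b(489, -129) = -(3158 - 1*489) = -(3158 - 489) = -1*2669 = -2669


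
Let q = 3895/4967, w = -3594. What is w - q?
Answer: -17855293/4967 ≈ -3594.8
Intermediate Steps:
q = 3895/4967 (q = 3895*(1/4967) = 3895/4967 ≈ 0.78418)
w - q = -3594 - 1*3895/4967 = -3594 - 3895/4967 = -17855293/4967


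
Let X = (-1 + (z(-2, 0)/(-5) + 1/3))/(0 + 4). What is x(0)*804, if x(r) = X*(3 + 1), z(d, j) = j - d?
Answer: -4288/5 ≈ -857.60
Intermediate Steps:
X = -4/15 (X = (-1 + ((0 - 1*(-2))/(-5) + 1/3))/(0 + 4) = (-1 + ((0 + 2)*(-1/5) + 1*(1/3)))/4 = (-1 + (2*(-1/5) + 1/3))*(1/4) = (-1 + (-2/5 + 1/3))*(1/4) = (-1 - 1/15)*(1/4) = -16/15*1/4 = -4/15 ≈ -0.26667)
x(r) = -16/15 (x(r) = -4*(3 + 1)/15 = -4/15*4 = -16/15)
x(0)*804 = -16/15*804 = -4288/5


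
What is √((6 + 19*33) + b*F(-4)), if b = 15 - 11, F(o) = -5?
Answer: √613 ≈ 24.759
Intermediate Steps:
b = 4
√((6 + 19*33) + b*F(-4)) = √((6 + 19*33) + 4*(-5)) = √((6 + 627) - 20) = √(633 - 20) = √613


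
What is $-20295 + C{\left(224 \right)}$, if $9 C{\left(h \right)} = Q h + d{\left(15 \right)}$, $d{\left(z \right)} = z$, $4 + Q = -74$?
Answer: $- \frac{66704}{3} \approx -22235.0$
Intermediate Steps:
$Q = -78$ ($Q = -4 - 74 = -78$)
$C{\left(h \right)} = \frac{5}{3} - \frac{26 h}{3}$ ($C{\left(h \right)} = \frac{- 78 h + 15}{9} = \frac{15 - 78 h}{9} = \frac{5}{3} - \frac{26 h}{3}$)
$-20295 + C{\left(224 \right)} = -20295 + \left(\frac{5}{3} - \frac{5824}{3}\right) = -20295 - \frac{5819}{3} = - \frac{66704}{3}$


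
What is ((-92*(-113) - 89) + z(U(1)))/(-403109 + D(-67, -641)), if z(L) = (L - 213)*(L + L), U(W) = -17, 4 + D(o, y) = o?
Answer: -18127/403180 ≈ -0.044960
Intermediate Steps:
D(o, y) = -4 + o
z(L) = 2*L*(-213 + L) (z(L) = (-213 + L)*(2*L) = 2*L*(-213 + L))
((-92*(-113) - 89) + z(U(1)))/(-403109 + D(-67, -641)) = ((-92*(-113) - 89) + 2*(-17)*(-213 - 17))/(-403109 + (-4 - 67)) = ((10396 - 89) + 2*(-17)*(-230))/(-403109 - 71) = (10307 + 7820)/(-403180) = 18127*(-1/403180) = -18127/403180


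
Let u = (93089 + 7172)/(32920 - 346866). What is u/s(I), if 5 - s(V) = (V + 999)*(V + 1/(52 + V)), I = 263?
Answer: 31582215/32823078473842 ≈ 9.6219e-7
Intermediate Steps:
u = -100261/313946 (u = 100261/(-313946) = 100261*(-1/313946) = -100261/313946 ≈ -0.31936)
s(V) = 5 - (999 + V)*(V + 1/(52 + V)) (s(V) = 5 - (V + 999)*(V + 1/(52 + V)) = 5 - (999 + V)*(V + 1/(52 + V)))
u/s(I) = -100261*(52 + 263)/(-739 - 1*263**3 - 51944*263 - 1051*263**2)/313946 = -100261*315/(-739 - 1*18191447 - 13661272 - 1051*69169)/313946 = -100261*315/(-739 - 18191447 - 13661272 - 72696619)/313946 = -100261/(313946*((1/315)*(-104550077))) = -100261/(313946*(-104550077/315)) = -100261/313946*(-315/104550077) = 31582215/32823078473842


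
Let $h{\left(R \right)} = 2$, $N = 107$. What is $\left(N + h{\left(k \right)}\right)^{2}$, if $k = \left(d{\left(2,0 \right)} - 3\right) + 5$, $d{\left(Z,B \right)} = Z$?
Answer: $11881$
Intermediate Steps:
$k = 4$ ($k = \left(2 - 3\right) + 5 = -1 + 5 = 4$)
$\left(N + h{\left(k \right)}\right)^{2} = \left(107 + 2\right)^{2} = 109^{2} = 11881$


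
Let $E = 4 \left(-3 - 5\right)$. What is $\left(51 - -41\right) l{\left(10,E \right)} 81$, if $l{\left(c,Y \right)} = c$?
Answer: $74520$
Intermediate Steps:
$E = -32$ ($E = 4 \left(-8\right) = -32$)
$\left(51 - -41\right) l{\left(10,E \right)} 81 = \left(51 - -41\right) 10 \cdot 81 = \left(51 + 41\right) 10 \cdot 81 = 92 \cdot 10 \cdot 81 = 920 \cdot 81 = 74520$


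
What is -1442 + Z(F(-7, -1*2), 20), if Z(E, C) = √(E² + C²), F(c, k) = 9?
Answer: -1442 + √481 ≈ -1420.1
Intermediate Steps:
Z(E, C) = √(C² + E²)
-1442 + Z(F(-7, -1*2), 20) = -1442 + √(20² + 9²) = -1442 + √(400 + 81) = -1442 + √481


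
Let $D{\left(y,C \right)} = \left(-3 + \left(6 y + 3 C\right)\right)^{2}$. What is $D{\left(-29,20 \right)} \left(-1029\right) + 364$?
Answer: $-14085617$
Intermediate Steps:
$D{\left(y,C \right)} = \left(-3 + 3 C + 6 y\right)^{2}$ ($D{\left(y,C \right)} = \left(-3 + \left(3 C + 6 y\right)\right)^{2} = \left(-3 + 3 C + 6 y\right)^{2}$)
$D{\left(-29,20 \right)} \left(-1029\right) + 364 = 9 \left(-1 + 20 + 2 \left(-29\right)\right)^{2} \left(-1029\right) + 364 = 9 \left(-1 + 20 - 58\right)^{2} \left(-1029\right) + 364 = 9 \left(-39\right)^{2} \left(-1029\right) + 364 = 9 \cdot 1521 \left(-1029\right) + 364 = 13689 \left(-1029\right) + 364 = -14085981 + 364 = -14085617$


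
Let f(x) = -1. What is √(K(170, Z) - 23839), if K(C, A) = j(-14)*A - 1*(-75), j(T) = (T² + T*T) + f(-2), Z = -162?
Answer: I*√87106 ≈ 295.14*I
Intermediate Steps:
j(T) = -1 + 2*T² (j(T) = (T² + T*T) - 1 = (T² + T²) - 1 = 2*T² - 1 = -1 + 2*T²)
K(C, A) = 75 + 391*A (K(C, A) = (-1 + 2*(-14)²)*A - 1*(-75) = (-1 + 2*196)*A + 75 = (-1 + 392)*A + 75 = 391*A + 75 = 75 + 391*A)
√(K(170, Z) - 23839) = √((75 + 391*(-162)) - 23839) = √((75 - 63342) - 23839) = √(-63267 - 23839) = √(-87106) = I*√87106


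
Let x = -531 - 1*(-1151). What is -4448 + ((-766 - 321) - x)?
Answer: -6155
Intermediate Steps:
x = 620 (x = -531 + 1151 = 620)
-4448 + ((-766 - 321) - x) = -4448 + ((-766 - 321) - 1*620) = -4448 + (-1087 - 620) = -4448 - 1707 = -6155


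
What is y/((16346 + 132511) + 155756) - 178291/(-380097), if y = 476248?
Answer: 235330192439/115782487461 ≈ 2.0325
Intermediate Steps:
y/((16346 + 132511) + 155756) - 178291/(-380097) = 476248/((16346 + 132511) + 155756) - 178291/(-380097) = 476248/(148857 + 155756) - 178291*(-1/380097) = 476248/304613 + 178291/380097 = 235330192439/115782487461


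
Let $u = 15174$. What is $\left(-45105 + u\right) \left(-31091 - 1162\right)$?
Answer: $965364543$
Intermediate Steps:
$\left(-45105 + u\right) \left(-31091 - 1162\right) = \left(-45105 + 15174\right) \left(-31091 - 1162\right) = \left(-29931\right) \left(-32253\right) = 965364543$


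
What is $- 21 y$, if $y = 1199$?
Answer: $-25179$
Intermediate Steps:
$- 21 y = \left(-21\right) 1199 = -25179$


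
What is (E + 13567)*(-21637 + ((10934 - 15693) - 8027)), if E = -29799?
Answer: 558754136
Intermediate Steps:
(E + 13567)*(-21637 + ((10934 - 15693) - 8027)) = (-29799 + 13567)*(-21637 + ((10934 - 15693) - 8027)) = -16232*(-21637 + (-4759 - 8027)) = -16232*(-21637 - 12786) = -16232*(-34423) = 558754136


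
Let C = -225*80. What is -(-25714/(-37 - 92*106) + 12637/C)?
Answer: -8696113/4518000 ≈ -1.9248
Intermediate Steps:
C = -18000
-(-25714/(-37 - 92*106) + 12637/C) = -(-25714/(-37 - 92*106) + 12637/(-18000)) = -(-25714/(-37 - 9752) + 12637*(-1/18000)) = -(-25714/(-9789) - 12637/18000) = -(-25714*(-1/9789) - 12637/18000) = -(1978/753 - 12637/18000) = -1*8696113/4518000 = -8696113/4518000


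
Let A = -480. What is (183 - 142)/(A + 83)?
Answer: -41/397 ≈ -0.10327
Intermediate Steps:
(183 - 142)/(A + 83) = (183 - 142)/(-480 + 83) = 41/(-397) = 41*(-1/397) = -41/397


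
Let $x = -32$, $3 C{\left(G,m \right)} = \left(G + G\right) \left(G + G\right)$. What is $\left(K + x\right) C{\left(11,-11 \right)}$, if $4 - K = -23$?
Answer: $- \frac{2420}{3} \approx -806.67$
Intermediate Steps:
$C{\left(G,m \right)} = \frac{4 G^{2}}{3}$ ($C{\left(G,m \right)} = \frac{\left(G + G\right) \left(G + G\right)}{3} = \frac{2 G 2 G}{3} = \frac{4 G^{2}}{3}$)
$K = 27$ ($K = 4 - -23 = 4 + 23 = 27$)
$\left(K + x\right) C{\left(11,-11 \right)} = \left(27 - 32\right) \frac{4 \cdot 11^{2}}{3} = - 5 \cdot \frac{4}{3} \cdot 121 = \left(-5\right) \frac{484}{3} = - \frac{2420}{3}$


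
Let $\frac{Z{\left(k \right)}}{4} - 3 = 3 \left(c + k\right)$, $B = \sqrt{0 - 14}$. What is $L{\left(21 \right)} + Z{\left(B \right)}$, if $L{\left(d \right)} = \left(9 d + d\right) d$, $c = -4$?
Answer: $4374 + 12 i \sqrt{14} \approx 4374.0 + 44.9 i$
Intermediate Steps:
$B = i \sqrt{14}$ ($B = \sqrt{-14} = i \sqrt{14} \approx 3.7417 i$)
$L{\left(d \right)} = 10 d^{2}$ ($L{\left(d \right)} = 10 d d = 10 d^{2}$)
$Z{\left(k \right)} = -36 + 12 k$ ($Z{\left(k \right)} = 12 + 4 \cdot 3 \left(-4 + k\right) = 12 + 4 \left(-12 + 3 k\right) = 12 + \left(-48 + 12 k\right) = -36 + 12 k$)
$L{\left(21 \right)} + Z{\left(B \right)} = 10 \cdot 21^{2} - \left(36 - 12 i \sqrt{14}\right) = 10 \cdot 441 - \left(36 - 12 i \sqrt{14}\right) = 4410 - \left(36 - 12 i \sqrt{14}\right) = 4374 + 12 i \sqrt{14}$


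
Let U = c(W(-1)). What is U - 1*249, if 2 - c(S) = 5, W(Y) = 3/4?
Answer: -252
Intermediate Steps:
W(Y) = 3/4 (W(Y) = 3*(1/4) = 3/4)
c(S) = -3 (c(S) = 2 - 1*5 = 2 - 5 = -3)
U = -3
U - 1*249 = -3 - 1*249 = -3 - 249 = -252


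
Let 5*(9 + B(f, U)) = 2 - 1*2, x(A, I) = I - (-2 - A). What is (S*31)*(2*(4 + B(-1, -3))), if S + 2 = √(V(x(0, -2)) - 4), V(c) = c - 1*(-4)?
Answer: 620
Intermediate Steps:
x(A, I) = 2 + A + I (x(A, I) = I + (2 + A) = 2 + A + I)
V(c) = 4 + c (V(c) = c + 4 = 4 + c)
B(f, U) = -9 (B(f, U) = -9 + (2 - 1*2)/5 = -9 + (2 - 2)/5 = -9 + (⅕)*0 = -9 + 0 = -9)
S = -2 (S = -2 + √((4 + (2 + 0 - 2)) - 4) = -2 + √((4 + 0) - 4) = -2 + √(4 - 4) = -2 + √0 = -2 + 0 = -2)
(S*31)*(2*(4 + B(-1, -3))) = (-2*31)*(2*(4 - 9)) = -124*(-5) = -62*(-10) = 620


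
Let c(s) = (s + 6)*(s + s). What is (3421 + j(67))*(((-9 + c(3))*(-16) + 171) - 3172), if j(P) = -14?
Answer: -12677447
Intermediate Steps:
c(s) = 2*s*(6 + s) (c(s) = (6 + s)*(2*s) = 2*s*(6 + s))
(3421 + j(67))*(((-9 + c(3))*(-16) + 171) - 3172) = (3421 - 14)*(((-9 + 2*3*(6 + 3))*(-16) + 171) - 3172) = 3407*(((-9 + 2*3*9)*(-16) + 171) - 3172) = 3407*(((-9 + 54)*(-16) + 171) - 3172) = 3407*((45*(-16) + 171) - 3172) = 3407*((-720 + 171) - 3172) = 3407*(-549 - 3172) = 3407*(-3721) = -12677447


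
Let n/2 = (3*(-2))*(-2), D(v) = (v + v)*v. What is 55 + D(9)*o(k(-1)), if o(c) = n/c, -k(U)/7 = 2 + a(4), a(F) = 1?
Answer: -911/7 ≈ -130.14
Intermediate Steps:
D(v) = 2*v² (D(v) = (2*v)*v = 2*v²)
n = 24 (n = 2*((3*(-2))*(-2)) = 2*(-6*(-2)) = 2*12 = 24)
k(U) = -21 (k(U) = -7*(2 + 1) = -7*3 = -21)
o(c) = 24/c
55 + D(9)*o(k(-1)) = 55 + (2*9²)*(24/(-21)) = 55 + (2*81)*(24*(-1/21)) = 55 + 162*(-8/7) = 55 - 1296/7 = -911/7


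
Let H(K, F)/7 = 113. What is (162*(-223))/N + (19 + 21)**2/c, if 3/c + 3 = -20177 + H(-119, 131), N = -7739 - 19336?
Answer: -93325707958/9025 ≈ -1.0341e+7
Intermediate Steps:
N = -27075
H(K, F) = 791 (H(K, F) = 7*113 = 791)
c = -1/6463 (c = 3/(-3 + (-20177 + 791)) = 3/(-3 - 19386) = 3/(-19389) = 3*(-1/19389) = -1/6463 ≈ -0.00015473)
(162*(-223))/N + (19 + 21)**2/c = (162*(-223))/(-27075) + (19 + 21)**2/(-1/6463) = -36126*(-1/27075) + 40**2*(-6463) = 12042/9025 + 1600*(-6463) = 12042/9025 - 10340800 = -93325707958/9025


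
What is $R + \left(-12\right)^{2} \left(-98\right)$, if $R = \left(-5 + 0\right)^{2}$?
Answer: $-14087$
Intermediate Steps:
$R = 25$ ($R = \left(-5\right)^{2} = 25$)
$R + \left(-12\right)^{2} \left(-98\right) = 25 + \left(-12\right)^{2} \left(-98\right) = 25 + 144 \left(-98\right) = 25 - 14112 = -14087$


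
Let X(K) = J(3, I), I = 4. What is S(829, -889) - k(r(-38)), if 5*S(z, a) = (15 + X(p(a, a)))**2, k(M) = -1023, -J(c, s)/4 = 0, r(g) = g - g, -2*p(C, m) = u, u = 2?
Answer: 1068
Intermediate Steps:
p(C, m) = -1 (p(C, m) = -1/2*2 = -1)
r(g) = 0
J(c, s) = 0 (J(c, s) = -4*0 = 0)
X(K) = 0
S(z, a) = 45 (S(z, a) = (15 + 0)**2/5 = (1/5)*15**2 = (1/5)*225 = 45)
S(829, -889) - k(r(-38)) = 45 - 1*(-1023) = 45 + 1023 = 1068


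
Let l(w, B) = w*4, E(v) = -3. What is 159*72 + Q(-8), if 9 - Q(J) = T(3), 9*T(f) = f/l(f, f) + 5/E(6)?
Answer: 1237373/108 ≈ 11457.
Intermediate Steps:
l(w, B) = 4*w
T(f) = -17/108 (T(f) = (f/((4*f)) + 5/(-3))/9 = (f*(1/(4*f)) + 5*(-⅓))/9 = (¼ - 5/3)/9 = (⅑)*(-17/12) = -17/108)
Q(J) = 989/108 (Q(J) = 9 - 1*(-17/108) = 9 + 17/108 = 989/108)
159*72 + Q(-8) = 159*72 + 989/108 = 11448 + 989/108 = 1237373/108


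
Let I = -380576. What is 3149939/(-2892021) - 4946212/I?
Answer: 3276439447397/275158446024 ≈ 11.907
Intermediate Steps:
3149939/(-2892021) - 4946212/I = 3149939/(-2892021) - 4946212/(-380576) = 3149939*(-1/2892021) - 4946212*(-1/380576) = -3149939/2892021 + 1236553/95144 = 3276439447397/275158446024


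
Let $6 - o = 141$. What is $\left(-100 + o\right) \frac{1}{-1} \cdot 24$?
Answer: $5640$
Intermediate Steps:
$o = -135$ ($o = 6 - 141 = -135$)
$\left(-100 + o\right) \frac{1}{-1} \cdot 24 = \left(-100 - 135\right) \frac{1}{-1} \cdot 24 = - 235 \left(\left(-1\right) 24\right) = \left(-235\right) \left(-24\right) = 5640$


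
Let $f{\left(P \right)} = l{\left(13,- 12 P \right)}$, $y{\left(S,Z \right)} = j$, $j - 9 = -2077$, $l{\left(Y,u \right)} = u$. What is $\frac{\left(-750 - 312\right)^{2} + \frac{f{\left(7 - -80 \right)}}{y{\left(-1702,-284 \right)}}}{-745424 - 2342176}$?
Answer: $- \frac{194365203}{532096400} \approx -0.36528$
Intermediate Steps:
$j = -2068$ ($j = 9 - 2077 = -2068$)
$y{\left(S,Z \right)} = -2068$
$f{\left(P \right)} = - 12 P$
$\frac{\left(-750 - 312\right)^{2} + \frac{f{\left(7 - -80 \right)}}{y{\left(-1702,-284 \right)}}}{-745424 - 2342176} = \frac{\left(-750 - 312\right)^{2} + \frac{\left(-12\right) \left(7 - -80\right)}{-2068}}{-745424 - 2342176} = \frac{\left(-1062\right)^{2} + - 12 \left(7 + 80\right) \left(- \frac{1}{2068}\right)}{-3087600} = \left(1127844 + \left(-12\right) 87 \left(- \frac{1}{2068}\right)\right) \left(- \frac{1}{3087600}\right) = \left(1127844 - - \frac{261}{517}\right) \left(- \frac{1}{3087600}\right) = \left(1127844 + \frac{261}{517}\right) \left(- \frac{1}{3087600}\right) = \frac{583095609}{517} \left(- \frac{1}{3087600}\right) = - \frac{194365203}{532096400}$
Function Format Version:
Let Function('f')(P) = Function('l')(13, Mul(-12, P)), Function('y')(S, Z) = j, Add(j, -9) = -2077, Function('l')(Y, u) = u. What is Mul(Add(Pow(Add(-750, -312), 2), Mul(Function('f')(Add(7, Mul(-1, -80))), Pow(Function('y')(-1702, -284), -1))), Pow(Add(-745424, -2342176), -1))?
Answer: Rational(-194365203, 532096400) ≈ -0.36528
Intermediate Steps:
j = -2068 (j = Add(9, -2077) = -2068)
Function('y')(S, Z) = -2068
Function('f')(P) = Mul(-12, P)
Mul(Add(Pow(Add(-750, -312), 2), Mul(Function('f')(Add(7, Mul(-1, -80))), Pow(Function('y')(-1702, -284), -1))), Pow(Add(-745424, -2342176), -1)) = Mul(Add(Pow(Add(-750, -312), 2), Mul(Mul(-12, Add(7, Mul(-1, -80))), Pow(-2068, -1))), Pow(Add(-745424, -2342176), -1)) = Mul(Add(Pow(-1062, 2), Mul(Mul(-12, Add(7, 80)), Rational(-1, 2068))), Pow(-3087600, -1)) = Mul(Add(1127844, Mul(Mul(-12, 87), Rational(-1, 2068))), Rational(-1, 3087600)) = Mul(Add(1127844, Mul(-1044, Rational(-1, 2068))), Rational(-1, 3087600)) = Mul(Add(1127844, Rational(261, 517)), Rational(-1, 3087600)) = Mul(Rational(583095609, 517), Rational(-1, 3087600)) = Rational(-194365203, 532096400)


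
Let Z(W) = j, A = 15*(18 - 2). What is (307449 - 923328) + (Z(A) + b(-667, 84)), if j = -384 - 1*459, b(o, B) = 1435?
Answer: -615287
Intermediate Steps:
A = 240 (A = 15*16 = 240)
j = -843 (j = -384 - 459 = -843)
Z(W) = -843
(307449 - 923328) + (Z(A) + b(-667, 84)) = (307449 - 923328) + (-843 + 1435) = -615879 + 592 = -615287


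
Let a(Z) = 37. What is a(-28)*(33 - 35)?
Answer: -74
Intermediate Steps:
a(-28)*(33 - 35) = 37*(33 - 35) = 37*(-2) = -74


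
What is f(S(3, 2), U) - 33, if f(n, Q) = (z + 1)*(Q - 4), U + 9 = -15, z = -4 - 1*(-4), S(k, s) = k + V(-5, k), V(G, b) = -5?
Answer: -61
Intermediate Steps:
S(k, s) = -5 + k (S(k, s) = k - 5 = -5 + k)
z = 0 (z = -4 + 4 = 0)
U = -24 (U = -9 - 15 = -24)
f(n, Q) = -4 + Q (f(n, Q) = (0 + 1)*(Q - 4) = 1*(-4 + Q) = -4 + Q)
f(S(3, 2), U) - 33 = (-4 - 24) - 33 = -28 - 33 = -61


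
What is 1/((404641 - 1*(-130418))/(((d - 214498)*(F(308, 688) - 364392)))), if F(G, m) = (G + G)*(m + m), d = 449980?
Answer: 5418597808/25479 ≈ 2.1267e+5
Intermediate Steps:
F(G, m) = 4*G*m (F(G, m) = (2*G)*(2*m) = 4*G*m)
1/((404641 - 1*(-130418))/(((d - 214498)*(F(308, 688) - 364392)))) = 1/((404641 - 1*(-130418))/(((449980 - 214498)*(4*308*688 - 364392)))) = 1/((404641 + 130418)/((235482*(847616 - 364392)))) = 1/(535059/((235482*483224))) = 1/(535059/113790553968) = 1/(535059*(1/113790553968)) = 1/(25479/5418597808) = 5418597808/25479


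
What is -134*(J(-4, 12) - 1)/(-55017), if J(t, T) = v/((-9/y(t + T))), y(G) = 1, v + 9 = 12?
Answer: -536/165051 ≈ -0.0032475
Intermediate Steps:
v = 3 (v = -9 + 12 = 3)
J(t, T) = -1/3 (J(t, T) = 3/((-9/1)) = 3/((-9*1)) = 3/(-9) = 3*(-1/9) = -1/3)
-134*(J(-4, 12) - 1)/(-55017) = -134*(-1/3 - 1)/(-55017) = -134*(-4/3)*(-1/55017) = (536/3)*(-1/55017) = -536/165051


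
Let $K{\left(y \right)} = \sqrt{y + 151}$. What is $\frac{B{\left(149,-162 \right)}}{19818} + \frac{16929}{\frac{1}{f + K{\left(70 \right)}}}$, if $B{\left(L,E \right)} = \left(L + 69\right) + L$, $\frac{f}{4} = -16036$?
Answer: $- \frac{58638263903}{54} + 16929 \sqrt{221} \approx -1.0856 \cdot 10^{9}$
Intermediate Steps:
$f = -64144$ ($f = 4 \left(-16036\right) = -64144$)
$K{\left(y \right)} = \sqrt{151 + y}$
$B{\left(L,E \right)} = 69 + 2 L$ ($B{\left(L,E \right)} = \left(69 + L\right) + L = 69 + 2 L$)
$\frac{B{\left(149,-162 \right)}}{19818} + \frac{16929}{\frac{1}{f + K{\left(70 \right)}}} = \frac{69 + 2 \cdot 149}{19818} + \frac{16929}{\frac{1}{-64144 + \sqrt{151 + 70}}} = \left(69 + 298\right) \frac{1}{19818} + \frac{16929}{\frac{1}{-64144 + \sqrt{221}}} = 367 \cdot \frac{1}{19818} + 16929 \left(-64144 + \sqrt{221}\right) = \frac{1}{54} - \left(1085893776 - 16929 \sqrt{221}\right) = - \frac{58638263903}{54} + 16929 \sqrt{221}$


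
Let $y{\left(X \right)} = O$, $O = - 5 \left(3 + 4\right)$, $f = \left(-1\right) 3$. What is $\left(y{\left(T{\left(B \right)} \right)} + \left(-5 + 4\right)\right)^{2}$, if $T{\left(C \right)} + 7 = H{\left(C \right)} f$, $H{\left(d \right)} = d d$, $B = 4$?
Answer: $1296$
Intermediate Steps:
$H{\left(d \right)} = d^{2}$
$f = -3$
$T{\left(C \right)} = -7 - 3 C^{2}$ ($T{\left(C \right)} = -7 + C^{2} \left(-3\right) = -7 - 3 C^{2}$)
$O = -35$ ($O = \left(-5\right) 7 = -35$)
$y{\left(X \right)} = -35$
$\left(y{\left(T{\left(B \right)} \right)} + \left(-5 + 4\right)\right)^{2} = \left(-35 + \left(-5 + 4\right)\right)^{2} = \left(-35 - 1\right)^{2} = \left(-36\right)^{2} = 1296$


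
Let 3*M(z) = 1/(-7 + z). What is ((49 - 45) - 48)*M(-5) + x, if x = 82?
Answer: 749/9 ≈ 83.222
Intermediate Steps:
M(z) = 1/(3*(-7 + z))
((49 - 45) - 48)*M(-5) + x = ((49 - 45) - 48)*(1/(3*(-7 - 5))) + 82 = (4 - 48)*((⅓)/(-12)) + 82 = -44*(-1)/(3*12) + 82 = -44*(-1/36) + 82 = 11/9 + 82 = 749/9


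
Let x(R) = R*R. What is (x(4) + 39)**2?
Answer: 3025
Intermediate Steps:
x(R) = R**2
(x(4) + 39)**2 = (4**2 + 39)**2 = (16 + 39)**2 = 55**2 = 3025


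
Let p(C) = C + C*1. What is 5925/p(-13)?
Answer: -5925/26 ≈ -227.88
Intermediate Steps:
p(C) = 2*C (p(C) = C + C = 2*C)
5925/p(-13) = 5925/((2*(-13))) = 5925/(-26) = 5925*(-1/26) = -5925/26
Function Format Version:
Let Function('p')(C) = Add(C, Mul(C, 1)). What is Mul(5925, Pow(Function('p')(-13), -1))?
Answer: Rational(-5925, 26) ≈ -227.88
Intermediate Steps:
Function('p')(C) = Mul(2, C) (Function('p')(C) = Add(C, C) = Mul(2, C))
Mul(5925, Pow(Function('p')(-13), -1)) = Mul(5925, Pow(Mul(2, -13), -1)) = Mul(5925, Pow(-26, -1)) = Mul(5925, Rational(-1, 26)) = Rational(-5925, 26)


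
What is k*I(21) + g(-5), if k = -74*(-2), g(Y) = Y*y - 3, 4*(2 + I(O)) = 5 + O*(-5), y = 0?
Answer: -3999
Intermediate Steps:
I(O) = -¾ - 5*O/4 (I(O) = -2 + (5 + O*(-5))/4 = -2 + (5 - 5*O)/4 = -2 + (5/4 - 5*O/4) = -¾ - 5*O/4)
g(Y) = -3 (g(Y) = Y*0 - 3 = 0 - 3 = -3)
k = 148
k*I(21) + g(-5) = 148*(-¾ - 5/4*21) - 3 = 148*(-¾ - 105/4) - 3 = 148*(-27) - 3 = -3996 - 3 = -3999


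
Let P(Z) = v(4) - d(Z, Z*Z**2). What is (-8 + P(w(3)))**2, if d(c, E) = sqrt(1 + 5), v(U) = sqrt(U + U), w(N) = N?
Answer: (8 + sqrt(6) - 2*sqrt(2))**2 ≈ 58.081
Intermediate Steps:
v(U) = sqrt(2)*sqrt(U) (v(U) = sqrt(2*U) = sqrt(2)*sqrt(U))
d(c, E) = sqrt(6)
P(Z) = -sqrt(6) + 2*sqrt(2) (P(Z) = sqrt(2)*sqrt(4) - sqrt(6) = sqrt(2)*2 - sqrt(6) = 2*sqrt(2) - sqrt(6) = -sqrt(6) + 2*sqrt(2))
(-8 + P(w(3)))**2 = (-8 + (-sqrt(6) + 2*sqrt(2)))**2 = (-8 - sqrt(6) + 2*sqrt(2))**2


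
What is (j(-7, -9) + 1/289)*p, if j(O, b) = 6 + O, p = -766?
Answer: 220608/289 ≈ 763.35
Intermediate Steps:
(j(-7, -9) + 1/289)*p = ((6 - 7) + 1/289)*(-766) = (-1 + 1/289)*(-766) = -288/289*(-766) = 220608/289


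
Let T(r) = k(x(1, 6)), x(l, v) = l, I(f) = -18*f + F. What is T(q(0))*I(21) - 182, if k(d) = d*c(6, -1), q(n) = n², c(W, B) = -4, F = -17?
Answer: 1398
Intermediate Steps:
I(f) = -17 - 18*f (I(f) = -18*f - 17 = -17 - 18*f)
k(d) = -4*d (k(d) = d*(-4) = -4*d)
T(r) = -4 (T(r) = -4*1 = -4)
T(q(0))*I(21) - 182 = -4*(-17 - 18*21) - 182 = -4*(-17 - 378) - 182 = -4*(-395) - 182 = 1580 - 182 = 1398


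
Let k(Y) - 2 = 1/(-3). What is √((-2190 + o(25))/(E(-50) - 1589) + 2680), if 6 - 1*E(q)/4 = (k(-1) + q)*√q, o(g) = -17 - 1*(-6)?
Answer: √5*√((12589203 - 7772000*I*√2)/(939 - 580*I*√2))/5 ≈ 51.776 + 0.0067291*I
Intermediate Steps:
k(Y) = 5/3 (k(Y) = 2 + 1/(-3) = 2 - ⅓ = 5/3)
o(g) = -11 (o(g) = -17 + 6 = -11)
E(q) = 24 - 4*√q*(5/3 + q) (E(q) = 24 - 4*(5/3 + q)*√q = 24 - 4*√q*(5/3 + q))
√((-2190 + o(25))/(E(-50) - 1589) + 2680) = √((-2190 - 11)/((24 - (-1000)*I*√2 - 100*I*√2/3) - 1589) + 2680) = √(-2201/((24 - (-1000)*I*√2 - 100*I*√2/3) - 1589) + 2680) = √(-2201/((24 + 1000*I*√2 - 100*I*√2/3) - 1589) + 2680) = √(-2201/((24 + 2900*I*√2/3) - 1589) + 2680) = √(-2201/(-1565 + 2900*I*√2/3) + 2680) = √(2680 - 2201/(-1565 + 2900*I*√2/3))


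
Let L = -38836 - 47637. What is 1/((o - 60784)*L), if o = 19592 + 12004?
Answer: 1/2523973924 ≈ 3.9620e-10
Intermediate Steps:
o = 31596
L = -86473
1/((o - 60784)*L) = 1/((31596 - 60784)*(-86473)) = -1/86473/(-29188) = -1/29188*(-1/86473) = 1/2523973924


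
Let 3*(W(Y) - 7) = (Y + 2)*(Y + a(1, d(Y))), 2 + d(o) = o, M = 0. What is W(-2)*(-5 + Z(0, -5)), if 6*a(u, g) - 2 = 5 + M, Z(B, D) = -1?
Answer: -42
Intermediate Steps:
d(o) = -2 + o
a(u, g) = 7/6 (a(u, g) = 1/3 + (5 + 0)/6 = 1/3 + (1/6)*5 = 1/3 + 5/6 = 7/6)
W(Y) = 7 + (2 + Y)*(7/6 + Y)/3 (W(Y) = 7 + ((Y + 2)*(Y + 7/6))/3 = 7 + ((2 + Y)*(7/6 + Y))/3 = 7 + (2 + Y)*(7/6 + Y)/3)
W(-2)*(-5 + Z(0, -5)) = (70/9 + (1/3)*(-2)**2 + (19/18)*(-2))*(-5 - 1) = (70/9 + (1/3)*4 - 19/9)*(-6) = (70/9 + 4/3 - 19/9)*(-6) = 7*(-6) = -42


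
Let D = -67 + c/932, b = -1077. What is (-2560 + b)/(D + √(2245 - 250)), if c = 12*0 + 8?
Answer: 4409131463/45111442 + 197449093*√1995/135334326 ≈ 162.90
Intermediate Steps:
c = 8 (c = 0 + 8 = 8)
D = -15609/233 (D = -67 + 8/932 = -67 + 8*(1/932) = -67 + 2/233 = -15609/233 ≈ -66.991)
(-2560 + b)/(D + √(2245 - 250)) = (-2560 - 1077)/(-15609/233 + √(2245 - 250)) = -3637/(-15609/233 + √1995)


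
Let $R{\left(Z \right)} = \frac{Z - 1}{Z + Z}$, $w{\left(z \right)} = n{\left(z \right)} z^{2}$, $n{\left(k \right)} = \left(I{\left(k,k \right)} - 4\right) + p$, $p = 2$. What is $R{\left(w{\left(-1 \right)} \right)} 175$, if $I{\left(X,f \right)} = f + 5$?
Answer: $\frac{175}{4} \approx 43.75$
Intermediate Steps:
$I{\left(X,f \right)} = 5 + f$
$n{\left(k \right)} = 3 + k$ ($n{\left(k \right)} = \left(\left(5 + k\right) - 4\right) + 2 = \left(1 + k\right) + 2 = 3 + k$)
$w{\left(z \right)} = z^{2} \left(3 + z\right)$ ($w{\left(z \right)} = \left(3 + z\right) z^{2} = z^{2} \left(3 + z\right)$)
$R{\left(Z \right)} = \frac{-1 + Z}{2 Z}$
$R{\left(w{\left(-1 \right)} \right)} 175 = \frac{-1 + \left(-1\right)^{2} \left(3 - 1\right)}{2 \left(-1\right)^{2} \left(3 - 1\right)} 175 = \frac{-1 + 1 \cdot 2}{2 \cdot 1 \cdot 2} \cdot 175 = \frac{-1 + 2}{2 \cdot 2} \cdot 175 = \frac{1}{2} \cdot \frac{1}{2} \cdot 1 \cdot 175 = \frac{1}{4} \cdot 175 = \frac{175}{4}$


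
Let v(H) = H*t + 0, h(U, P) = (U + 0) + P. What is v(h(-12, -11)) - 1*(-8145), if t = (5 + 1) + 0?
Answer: 8007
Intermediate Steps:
t = 6 (t = 6 + 0 = 6)
h(U, P) = P + U (h(U, P) = U + P = P + U)
v(H) = 6*H (v(H) = H*6 + 0 = 6*H + 0 = 6*H)
v(h(-12, -11)) - 1*(-8145) = 6*(-11 - 12) - 1*(-8145) = 6*(-23) + 8145 = -138 + 8145 = 8007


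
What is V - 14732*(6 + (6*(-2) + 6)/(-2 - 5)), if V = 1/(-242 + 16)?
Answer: -159812743/1582 ≈ -1.0102e+5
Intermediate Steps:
V = -1/226 (V = 1/(-226) = -1/226 ≈ -0.0044248)
V - 14732*(6 + (6*(-2) + 6)/(-2 - 5)) = -1/226 - 14732*(6 + (6*(-2) + 6)/(-2 - 5)) = -1/226 - 14732*(6 + (-12 + 6)/(-7)) = -1/226 - 14732*(6 - 6*(-1/7)) = -1/226 - 14732*(6 + 6/7) = -1/226 - 14732*48/7 = -1/226 - 127*5568/7 = -1/226 - 707136/7 = -159812743/1582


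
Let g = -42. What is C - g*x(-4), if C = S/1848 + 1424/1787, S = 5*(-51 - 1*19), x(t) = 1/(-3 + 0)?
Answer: -3159083/235884 ≈ -13.393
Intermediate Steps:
x(t) = -⅓ (x(t) = 1/(-3) = -⅓)
S = -350 (S = 5*(-51 - 19) = 5*(-70) = -350)
C = 143293/235884 (C = -350/1848 + 1424/1787 = -350*1/1848 + 1424*(1/1787) = -25/132 + 1424/1787 = 143293/235884 ≈ 0.60747)
C - g*x(-4) = 143293/235884 - (-42)*(-1)/3 = 143293/235884 - 1*14 = 143293/235884 - 14 = -3159083/235884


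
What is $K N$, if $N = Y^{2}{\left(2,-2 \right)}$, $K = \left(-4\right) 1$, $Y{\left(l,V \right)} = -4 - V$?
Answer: $-16$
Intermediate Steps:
$K = -4$
$N = 4$ ($N = \left(-4 - -2\right)^{2} = \left(-4 + 2\right)^{2} = \left(-2\right)^{2} = 4$)
$K N = \left(-4\right) 4 = -16$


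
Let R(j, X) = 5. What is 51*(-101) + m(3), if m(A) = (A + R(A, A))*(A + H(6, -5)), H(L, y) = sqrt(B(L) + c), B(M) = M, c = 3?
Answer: -5103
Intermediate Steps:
H(L, y) = sqrt(3 + L) (H(L, y) = sqrt(L + 3) = sqrt(3 + L))
m(A) = (3 + A)*(5 + A) (m(A) = (A + 5)*(A + sqrt(3 + 6)) = (5 + A)*(A + sqrt(9)) = (5 + A)*(A + 3) = (5 + A)*(3 + A) = (3 + A)*(5 + A))
51*(-101) + m(3) = 51*(-101) + (15 + 3**2 + 8*3) = -5151 + (15 + 9 + 24) = -5151 + 48 = -5103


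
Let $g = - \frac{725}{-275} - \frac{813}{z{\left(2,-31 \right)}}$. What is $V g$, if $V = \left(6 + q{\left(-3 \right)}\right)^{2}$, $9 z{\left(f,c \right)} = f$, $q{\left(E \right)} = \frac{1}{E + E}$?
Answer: $- \frac{98525525}{792} \approx -1.244 \cdot 10^{5}$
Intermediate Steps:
$q{\left(E \right)} = \frac{1}{2 E}$
$z{\left(f,c \right)} = \frac{f}{9}$
$V = \frac{1225}{36}$ ($V = \left(6 + \frac{1}{2 \left(-3\right)}\right)^{2} = \left(6 + \frac{1}{2} \left(- \frac{1}{3}\right)\right)^{2} = \left(6 - \frac{1}{6}\right)^{2} = \left(\frac{35}{6}\right)^{2} = \frac{1225}{36} \approx 34.028$)
$g = - \frac{80429}{22}$ ($g = - \frac{725}{-275} - \frac{813}{\frac{1}{9} \cdot 2} = \left(-725\right) \left(- \frac{1}{275}\right) - \frac{813}{\frac{2}{9}} = \frac{29}{11} - \frac{7317}{2} = - \frac{80429}{22} \approx -3655.9$)
$V g = \frac{1225}{36} \left(- \frac{80429}{22}\right) = - \frac{98525525}{792}$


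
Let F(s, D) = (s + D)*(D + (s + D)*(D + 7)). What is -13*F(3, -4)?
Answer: -91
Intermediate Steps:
F(s, D) = (D + s)*(D + (7 + D)*(D + s)) (F(s, D) = (D + s)*(D + (D + s)*(7 + D)) = (D + s)*(D + (7 + D)*(D + s)))
-13*F(3, -4) = -13*((-4)³ + 7*3² + 8*(-4)² - 4*3² + 2*3*(-4)² + 15*(-4)*3) = -13*(-64 + 7*9 + 8*16 - 4*9 + 2*3*16 - 180) = -13*(-64 + 63 + 128 - 36 + 96 - 180) = -13*7 = -91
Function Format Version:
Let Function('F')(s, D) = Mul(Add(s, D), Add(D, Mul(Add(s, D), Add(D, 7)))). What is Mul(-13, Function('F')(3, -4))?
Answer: -91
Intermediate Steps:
Function('F')(s, D) = Mul(Add(D, s), Add(D, Mul(Add(7, D), Add(D, s)))) (Function('F')(s, D) = Mul(Add(D, s), Add(D, Mul(Add(D, s), Add(7, D)))) = Mul(Add(D, s), Add(D, Mul(Add(7, D), Add(D, s)))))
Mul(-13, Function('F')(3, -4)) = Mul(-13, Add(Pow(-4, 3), Mul(7, Pow(3, 2)), Mul(8, Pow(-4, 2)), Mul(-4, Pow(3, 2)), Mul(2, 3, Pow(-4, 2)), Mul(15, -4, 3))) = Mul(-13, Add(-64, Mul(7, 9), Mul(8, 16), Mul(-4, 9), Mul(2, 3, 16), -180)) = Mul(-13, Add(-64, 63, 128, -36, 96, -180)) = Mul(-13, 7) = -91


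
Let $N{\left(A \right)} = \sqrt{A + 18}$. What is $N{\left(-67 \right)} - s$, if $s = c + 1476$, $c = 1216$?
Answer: $-2692 + 7 i \approx -2692.0 + 7.0 i$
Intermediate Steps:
$N{\left(A \right)} = \sqrt{18 + A}$
$s = 2692$ ($s = 1216 + 1476 = 2692$)
$N{\left(-67 \right)} - s = \sqrt{18 - 67} - 2692 = \sqrt{-49} - 2692 = 7 i - 2692 = -2692 + 7 i$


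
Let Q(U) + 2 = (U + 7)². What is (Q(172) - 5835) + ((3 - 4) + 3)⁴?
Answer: 26220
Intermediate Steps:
Q(U) = -2 + (7 + U)² (Q(U) = -2 + (U + 7)² = -2 + (7 + U)²)
(Q(172) - 5835) + ((3 - 4) + 3)⁴ = ((-2 + (7 + 172)²) - 5835) + ((3 - 4) + 3)⁴ = ((-2 + 179²) - 5835) + (-1 + 3)⁴ = ((-2 + 32041) - 5835) + 2⁴ = (32039 - 5835) + 16 = 26204 + 16 = 26220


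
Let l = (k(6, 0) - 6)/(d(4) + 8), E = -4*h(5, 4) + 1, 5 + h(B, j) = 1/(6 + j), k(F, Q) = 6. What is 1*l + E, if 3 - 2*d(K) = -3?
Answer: 103/5 ≈ 20.600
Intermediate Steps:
h(B, j) = -5 + 1/(6 + j)
d(K) = 3 (d(K) = 3/2 - 1/2*(-3) = 3/2 + 3/2 = 3)
E = 103/5 (E = -4*(-29 - 5*4)/(6 + 4) + 1 = -4*(-29 - 20)/10 + 1 = -2*(-49)/5 + 1 = -4*(-49/10) + 1 = 98/5 + 1 = 103/5 ≈ 20.600)
l = 0 (l = (6 - 6)/(3 + 8) = 0/11 = 0*(1/11) = 0)
1*l + E = 1*0 + 103/5 = 0 + 103/5 = 103/5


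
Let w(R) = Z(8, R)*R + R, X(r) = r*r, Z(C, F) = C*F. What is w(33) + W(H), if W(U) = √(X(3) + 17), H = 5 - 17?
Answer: 8745 + √26 ≈ 8750.1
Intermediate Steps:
X(r) = r²
w(R) = R + 8*R² (w(R) = (8*R)*R + R = 8*R² + R = R + 8*R²)
H = -12
W(U) = √26 (W(U) = √(3² + 17) = √(9 + 17) = √26)
w(33) + W(H) = 33*(1 + 8*33) + √26 = 33*(1 + 264) + √26 = 33*265 + √26 = 8745 + √26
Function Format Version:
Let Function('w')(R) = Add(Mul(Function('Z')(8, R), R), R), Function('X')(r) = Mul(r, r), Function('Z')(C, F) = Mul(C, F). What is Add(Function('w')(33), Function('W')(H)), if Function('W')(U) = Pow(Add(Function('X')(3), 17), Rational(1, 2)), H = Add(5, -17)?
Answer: Add(8745, Pow(26, Rational(1, 2))) ≈ 8750.1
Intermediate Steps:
Function('X')(r) = Pow(r, 2)
Function('w')(R) = Add(R, Mul(8, Pow(R, 2))) (Function('w')(R) = Add(Mul(Mul(8, R), R), R) = Add(Mul(8, Pow(R, 2)), R) = Add(R, Mul(8, Pow(R, 2))))
H = -12
Function('W')(U) = Pow(26, Rational(1, 2)) (Function('W')(U) = Pow(Add(Pow(3, 2), 17), Rational(1, 2)) = Pow(Add(9, 17), Rational(1, 2)) = Pow(26, Rational(1, 2)))
Add(Function('w')(33), Function('W')(H)) = Add(Mul(33, Add(1, Mul(8, 33))), Pow(26, Rational(1, 2))) = Add(Mul(33, Add(1, 264)), Pow(26, Rational(1, 2))) = Add(Mul(33, 265), Pow(26, Rational(1, 2))) = Add(8745, Pow(26, Rational(1, 2)))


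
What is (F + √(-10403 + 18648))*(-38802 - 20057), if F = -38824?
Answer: 2285141816 - 58859*√8245 ≈ 2.2798e+9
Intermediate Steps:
(F + √(-10403 + 18648))*(-38802 - 20057) = (-38824 + √(-10403 + 18648))*(-38802 - 20057) = (-38824 + √8245)*(-58859) = 2285141816 - 58859*√8245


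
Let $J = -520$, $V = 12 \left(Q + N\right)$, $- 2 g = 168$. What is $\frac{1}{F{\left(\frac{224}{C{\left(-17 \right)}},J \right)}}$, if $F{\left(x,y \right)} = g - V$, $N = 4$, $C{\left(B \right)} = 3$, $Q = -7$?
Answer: $- \frac{1}{48} \approx -0.020833$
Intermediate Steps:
$g = -84$ ($g = \left(- \frac{1}{2}\right) 168 = -84$)
$V = -36$ ($V = 12 \left(-7 + 4\right) = 12 \left(-3\right) = -36$)
$F{\left(x,y \right)} = -48$ ($F{\left(x,y \right)} = -84 - -36 = -84 + 36 = -48$)
$\frac{1}{F{\left(\frac{224}{C{\left(-17 \right)}},J \right)}} = \frac{1}{-48} = - \frac{1}{48}$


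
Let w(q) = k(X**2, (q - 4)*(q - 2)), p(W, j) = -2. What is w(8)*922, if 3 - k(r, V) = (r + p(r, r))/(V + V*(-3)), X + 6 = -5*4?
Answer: 188549/12 ≈ 15712.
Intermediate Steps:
X = -26 (X = -6 - 5*4 = -6 - 20 = -26)
k(r, V) = 3 + (-2 + r)/(2*V) (k(r, V) = 3 - (r - 2)/(V + V*(-3)) = 3 - (-2 + r)/(V - 3*V) = 3 - (-2 + r)/((-2*V)) = 3 - (-2 + r)*(-1/(2*V)) = 3 - (-1)*(-2 + r)/(2*V) = 3 + (-2 + r)/(2*V))
w(q) = (674 + 6*(-4 + q)*(-2 + q))/(2*(-4 + q)*(-2 + q)) (w(q) = (-2 + (-26)**2 + 6*((q - 4)*(q - 2)))/(2*(((q - 4)*(q - 2)))) = (-2 + 676 + 6*((-4 + q)*(-2 + q)))/(2*(((-4 + q)*(-2 + q)))) = (1/((-4 + q)*(-2 + q)))*(-2 + 676 + 6*(-4 + q)*(-2 + q))/2 = (1/((-4 + q)*(-2 + q)))*(674 + 6*(-4 + q)*(-2 + q))/2 = (674 + 6*(-4 + q)*(-2 + q))/(2*(-4 + q)*(-2 + q)))
w(8)*922 = ((361 - 18*8 + 3*8**2)/(8 + 8**2 - 6*8))*922 = ((361 - 144 + 3*64)/(8 + 64 - 48))*922 = ((361 - 144 + 192)/24)*922 = ((1/24)*409)*922 = (409/24)*922 = 188549/12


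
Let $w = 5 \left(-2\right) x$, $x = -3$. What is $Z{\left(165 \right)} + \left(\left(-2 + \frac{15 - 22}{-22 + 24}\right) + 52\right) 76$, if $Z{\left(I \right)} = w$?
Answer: $3564$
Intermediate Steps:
$w = 30$ ($w = 5 \left(-2\right) \left(-3\right) = \left(-10\right) \left(-3\right) = 30$)
$Z{\left(I \right)} = 30$
$Z{\left(165 \right)} + \left(\left(-2 + \frac{15 - 22}{-22 + 24}\right) + 52\right) 76 = 30 + \left(\left(-2 + \frac{15 - 22}{-22 + 24}\right) + 52\right) 76 = 30 + \left(\left(-2 - \frac{7}{2}\right) + 52\right) 76 = 30 + \left(- \frac{11}{2} + 52\right) 76 = 30 + \frac{93}{2} \cdot 76 = 30 + 3534 = 3564$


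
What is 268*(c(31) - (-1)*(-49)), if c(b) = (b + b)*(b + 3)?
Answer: 551812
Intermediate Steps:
c(b) = 2*b*(3 + b) (c(b) = (2*b)*(3 + b) = 2*b*(3 + b))
268*(c(31) - (-1)*(-49)) = 268*(2*31*(3 + 31) - (-1)*(-49)) = 268*(2*31*34 - 1*49) = 268*(2108 - 49) = 268*2059 = 551812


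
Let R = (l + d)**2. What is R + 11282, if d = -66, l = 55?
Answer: 11403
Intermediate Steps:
R = 121 (R = (55 - 66)**2 = (-11)**2 = 121)
R + 11282 = 121 + 11282 = 11403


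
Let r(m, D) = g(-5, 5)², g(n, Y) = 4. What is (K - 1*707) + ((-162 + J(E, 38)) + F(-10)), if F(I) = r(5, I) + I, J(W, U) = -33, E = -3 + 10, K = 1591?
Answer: 695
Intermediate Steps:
E = 7
r(m, D) = 16 (r(m, D) = 4² = 16)
F(I) = 16 + I
(K - 1*707) + ((-162 + J(E, 38)) + F(-10)) = (1591 - 1*707) + ((-162 - 33) + (16 - 10)) = (1591 - 707) + (-195 + 6) = 884 - 189 = 695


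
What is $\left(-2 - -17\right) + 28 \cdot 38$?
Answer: $1079$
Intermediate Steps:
$\left(-2 - -17\right) + 28 \cdot 38 = \left(-2 + 17\right) + 1064 = 15 + 1064 = 1079$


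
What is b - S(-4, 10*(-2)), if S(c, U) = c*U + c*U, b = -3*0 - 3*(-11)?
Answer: -127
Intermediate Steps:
b = 33 (b = 0 + 33 = 33)
S(c, U) = 2*U*c (S(c, U) = U*c + U*c = 2*U*c)
b - S(-4, 10*(-2)) = 33 - 2*10*(-2)*(-4) = 33 - 2*(-20)*(-4) = 33 - 1*160 = 33 - 160 = -127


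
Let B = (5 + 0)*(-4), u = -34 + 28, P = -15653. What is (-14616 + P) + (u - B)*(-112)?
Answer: -31837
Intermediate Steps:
u = -6
B = -20 (B = 5*(-4) = -20)
(-14616 + P) + (u - B)*(-112) = (-14616 - 15653) + (-6 - 1*(-20))*(-112) = -30269 + (-6 + 20)*(-112) = -30269 + 14*(-112) = -30269 - 1568 = -31837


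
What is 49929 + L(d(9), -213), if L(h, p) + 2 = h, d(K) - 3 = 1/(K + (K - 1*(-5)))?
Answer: 1148391/23 ≈ 49930.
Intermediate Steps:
d(K) = 3 + 1/(5 + 2*K) (d(K) = 3 + 1/(K + (K - 1*(-5))) = 3 + 1/(K + (K + 5)) = 3 + 1/(K + (5 + K)) = 3 + 1/(5 + 2*K))
L(h, p) = -2 + h
49929 + L(d(9), -213) = 49929 + (-2 + 2*(8 + 3*9)/(5 + 2*9)) = 49929 + (-2 + 2*(8 + 27)/(5 + 18)) = 49929 + (-2 + 2*35/23) = 49929 + (-2 + 2*(1/23)*35) = 49929 + (-2 + 70/23) = 49929 + 24/23 = 1148391/23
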